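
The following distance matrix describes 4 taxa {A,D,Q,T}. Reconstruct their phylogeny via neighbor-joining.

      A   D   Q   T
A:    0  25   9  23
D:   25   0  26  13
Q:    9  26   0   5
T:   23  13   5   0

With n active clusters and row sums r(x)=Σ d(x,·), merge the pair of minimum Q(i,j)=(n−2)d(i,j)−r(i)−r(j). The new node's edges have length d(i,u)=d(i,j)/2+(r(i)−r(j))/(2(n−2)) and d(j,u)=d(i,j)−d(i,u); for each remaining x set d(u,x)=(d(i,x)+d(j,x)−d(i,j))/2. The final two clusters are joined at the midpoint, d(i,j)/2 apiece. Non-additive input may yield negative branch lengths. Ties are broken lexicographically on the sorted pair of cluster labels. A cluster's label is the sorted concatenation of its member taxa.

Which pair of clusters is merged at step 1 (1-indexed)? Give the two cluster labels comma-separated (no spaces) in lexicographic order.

iteration 1: select A,Q (d=9, Q=-79); attach at lengths (35/4, 1/4); label the merged cluster AQ
  updated: d(AQ,D)=21, d(AQ,T)=19/2
iteration 2: select AQ,D (d=21, Q=-87/2); attach at lengths (35/4, 49/4); label the merged cluster ADQ
  updated: d(ADQ,T)=3/4
iteration 3: select ADQ,T (d=3/4); attach at lengths (3/8, 3/8); label the merged cluster ADQT
final tree: (((A:35/4,Q:1/4):35/4,D:49/4):3/8,T:3/8)
total length: 123/4

A,Q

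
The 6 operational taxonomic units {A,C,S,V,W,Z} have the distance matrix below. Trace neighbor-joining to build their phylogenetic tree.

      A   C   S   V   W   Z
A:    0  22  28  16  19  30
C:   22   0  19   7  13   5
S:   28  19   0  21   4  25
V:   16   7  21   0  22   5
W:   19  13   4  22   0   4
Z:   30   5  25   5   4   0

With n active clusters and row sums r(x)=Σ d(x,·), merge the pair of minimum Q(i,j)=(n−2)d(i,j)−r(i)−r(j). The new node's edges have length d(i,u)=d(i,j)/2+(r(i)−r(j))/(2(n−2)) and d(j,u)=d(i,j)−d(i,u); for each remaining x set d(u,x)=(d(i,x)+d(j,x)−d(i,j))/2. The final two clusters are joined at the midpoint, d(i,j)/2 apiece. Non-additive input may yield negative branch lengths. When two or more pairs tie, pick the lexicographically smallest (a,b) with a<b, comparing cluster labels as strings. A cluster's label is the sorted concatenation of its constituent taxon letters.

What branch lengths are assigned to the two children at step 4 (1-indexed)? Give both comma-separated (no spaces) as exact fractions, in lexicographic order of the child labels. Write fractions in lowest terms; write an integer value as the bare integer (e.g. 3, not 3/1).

step 1: merge (S,W) at d=4, Q=-143; branch lengths S→51/8, W→-19/8; new cluster SW
  updated: d(A,SW)=43/2, d(C,SW)=14, d(SW,V)=39/2, d(SW,Z)=25/2
step 2: merge (A,SW) at d=43/2, Q=-185/2; branch lengths A→173/12, SW→85/12; new cluster ASW
  updated: d(ASW,C)=29/4, d(ASW,V)=7, d(ASW,Z)=21/2
step 3: merge (ASW,V) at d=7, Q=-119/4; branch lengths ASW→79/16, V→33/16; new cluster ASVW
  updated: d(ASVW,C)=29/8, d(ASVW,Z)=17/4
step 4: merge (ASVW,C) at d=29/8, Q=-103/8; branch lengths ASVW→23/16, C→35/16; new cluster ACSVW
  updated: d(ACSVW,Z)=45/16
step 5: merge (ACSVW,Z) at d=45/16; branch lengths ACSVW→45/32, Z→45/32; new cluster ACSVWZ
final tree: ((((A:173/12,(S:51/8,W:-19/8):85/12):79/16,V:33/16):23/16,C:35/16):45/32,Z:45/32)
total length: 623/16

23/16,35/16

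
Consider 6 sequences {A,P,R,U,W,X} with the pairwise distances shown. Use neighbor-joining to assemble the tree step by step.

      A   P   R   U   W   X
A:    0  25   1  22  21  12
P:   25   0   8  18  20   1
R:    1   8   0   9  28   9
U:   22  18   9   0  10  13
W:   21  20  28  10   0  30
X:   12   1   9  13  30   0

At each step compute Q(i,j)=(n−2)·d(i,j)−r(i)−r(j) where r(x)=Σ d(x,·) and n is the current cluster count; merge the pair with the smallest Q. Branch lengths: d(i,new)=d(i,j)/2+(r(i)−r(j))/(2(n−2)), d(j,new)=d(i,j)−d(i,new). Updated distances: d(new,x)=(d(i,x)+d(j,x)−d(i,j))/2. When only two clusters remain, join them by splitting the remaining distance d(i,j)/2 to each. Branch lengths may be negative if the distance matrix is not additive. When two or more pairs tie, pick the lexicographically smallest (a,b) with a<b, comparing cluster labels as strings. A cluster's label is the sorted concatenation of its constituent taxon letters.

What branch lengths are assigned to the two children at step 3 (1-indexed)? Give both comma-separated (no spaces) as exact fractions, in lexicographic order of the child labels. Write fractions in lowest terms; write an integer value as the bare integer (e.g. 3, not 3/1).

15/4,-11/4

1. join U+W (d=10, Q=-141) ⇒ UW; edges |U|=3/8, |W|=77/8
  updated: d(A,UW)=33/2, d(P,UW)=14, d(R,UW)=27/2, d(UW,X)=33/2
2. join P+X (d=1, Q=-167/2) ⇒ PX; edges |P|=25/12, |X|=-13/12
  updated: d(A,PX)=18, d(PX,R)=8, d(PX,UW)=59/4
3. join A+R (d=1, Q=-56) ⇒ AR; edges |A|=15/4, |R|=-11/4
  updated: d(AR,PX)=25/2, d(AR,UW)=29/2
4. join AR+PX (d=25/2, Q=-167/4) ⇒ APRX; edges |AR|=49/8, |PX|=51/8
  updated: d(APRX,UW)=67/8
5. join APRX+UW (d=67/8) ⇒ APRUWX; edges |APRX|=67/16, |UW|=67/16
final tree: (((A:15/4,R:-11/4):49/8,(P:25/12,X:-13/12):51/8):67/16,(U:3/8,W:77/8):67/16)
total length: 263/8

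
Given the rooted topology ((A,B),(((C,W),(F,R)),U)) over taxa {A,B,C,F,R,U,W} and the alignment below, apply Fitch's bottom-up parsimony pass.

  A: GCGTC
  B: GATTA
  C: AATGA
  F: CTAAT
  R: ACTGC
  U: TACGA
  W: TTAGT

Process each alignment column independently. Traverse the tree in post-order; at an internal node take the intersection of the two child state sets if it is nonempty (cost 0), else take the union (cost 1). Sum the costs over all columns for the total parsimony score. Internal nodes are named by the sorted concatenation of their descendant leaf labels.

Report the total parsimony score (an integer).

18

AB@0: {G} ∩ {G} = {G} (intersection, +0)
CW@0: {A} ∪ {T} = {A,T} (union, +1)
FR@0: {C} ∪ {A} = {A,C} (union, +1)
CFRW@0: {A,T} ∩ {A,C} = {A} (intersection, +0)
CFRUW@0: {A} ∪ {T} = {A,T} (union, +1)
ABCFRUW@0: {G} ∪ {A,T} = {A,G,T} (union, +1)
AB@1: {C} ∪ {A} = {A,C} (union, +1)
CW@1: {A} ∪ {T} = {A,T} (union, +1)
FR@1: {T} ∪ {C} = {C,T} (union, +1)
CFRW@1: {A,T} ∩ {C,T} = {T} (intersection, +0)
CFRUW@1: {T} ∪ {A} = {A,T} (union, +1)
ABCFRUW@1: {A,C} ∩ {A,T} = {A} (intersection, +0)
AB@2: {G} ∪ {T} = {G,T} (union, +1)
CW@2: {T} ∪ {A} = {A,T} (union, +1)
FR@2: {A} ∪ {T} = {A,T} (union, +1)
CFRW@2: {A,T} ∩ {A,T} = {A,T} (intersection, +0)
CFRUW@2: {A,T} ∪ {C} = {A,C,T} (union, +1)
ABCFRUW@2: {G,T} ∩ {A,C,T} = {T} (intersection, +0)
AB@3: {T} ∩ {T} = {T} (intersection, +0)
CW@3: {G} ∩ {G} = {G} (intersection, +0)
FR@3: {A} ∪ {G} = {A,G} (union, +1)
CFRW@3: {G} ∩ {A,G} = {G} (intersection, +0)
CFRUW@3: {G} ∩ {G} = {G} (intersection, +0)
ABCFRUW@3: {T} ∪ {G} = {G,T} (union, +1)
AB@4: {C} ∪ {A} = {A,C} (union, +1)
CW@4: {A} ∪ {T} = {A,T} (union, +1)
FR@4: {T} ∪ {C} = {C,T} (union, +1)
CFRW@4: {A,T} ∩ {C,T} = {T} (intersection, +0)
CFRUW@4: {T} ∪ {A} = {A,T} (union, +1)
ABCFRUW@4: {A,C} ∩ {A,T} = {A} (intersection, +0)
per-site changes: [4, 4, 4, 2, 4]; total = 18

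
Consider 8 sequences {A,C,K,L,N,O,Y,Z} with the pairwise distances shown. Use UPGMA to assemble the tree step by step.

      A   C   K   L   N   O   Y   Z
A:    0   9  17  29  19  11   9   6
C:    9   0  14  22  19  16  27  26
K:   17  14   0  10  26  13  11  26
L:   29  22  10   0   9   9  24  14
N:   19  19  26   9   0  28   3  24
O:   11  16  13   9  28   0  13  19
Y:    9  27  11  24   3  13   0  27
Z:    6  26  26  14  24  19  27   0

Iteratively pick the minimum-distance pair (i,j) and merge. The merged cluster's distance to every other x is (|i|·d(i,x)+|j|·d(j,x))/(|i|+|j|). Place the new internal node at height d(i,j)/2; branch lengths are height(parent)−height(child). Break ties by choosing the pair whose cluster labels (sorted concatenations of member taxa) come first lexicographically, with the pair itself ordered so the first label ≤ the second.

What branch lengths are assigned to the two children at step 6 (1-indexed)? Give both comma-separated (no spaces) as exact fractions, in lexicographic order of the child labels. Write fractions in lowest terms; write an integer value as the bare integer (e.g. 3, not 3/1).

step 1: merge (N,Y) at d=3; branch lengths N→3/2, Y→3/2; new cluster NY
  updated: d(A,NY)=14, d(C,NY)=23, d(K,NY)=37/2, d(L,NY)=33/2, d(NY,O)=41/2, d(NY,Z)=51/2
step 2: merge (A,Z) at d=6; branch lengths A→3, Z→3; new cluster AZ
  updated: d(AZ,C)=35/2, d(AZ,K)=43/2, d(AZ,L)=43/2, d(AZ,NY)=79/4, d(AZ,O)=15
step 3: merge (L,O) at d=9; branch lengths L→9/2, O→9/2; new cluster LO
  updated: d(AZ,LO)=73/4, d(C,LO)=19, d(K,LO)=23/2, d(LO,NY)=37/2
step 4: merge (K,LO) at d=23/2; branch lengths K→23/4, LO→5/4; new cluster KLO
  updated: d(AZ,KLO)=58/3, d(C,KLO)=52/3, d(KLO,NY)=37/2
step 5: merge (C,KLO) at d=52/3; branch lengths C→26/3, KLO→35/12; new cluster CKLO
  updated: d(AZ,CKLO)=151/8, d(CKLO,NY)=157/8
step 6: merge (AZ,CKLO) at d=151/8; branch lengths AZ→103/16, CKLO→37/48; new cluster ACKLOZ
  updated: d(ACKLOZ,NY)=59/3
step 7: merge (ACKLOZ,NY) at d=59/3; branch lengths ACKLOZ→19/48, NY→25/3; new cluster ACKLNOYZ
final tree: (((A:3,Z:3):103/16,(C:26/3,(K:23/4,(L:9/2,O:9/2):5/4):35/12):37/48):19/48,(N:3/2,Y:3/2):25/3)
total length: 2521/48

103/16,37/48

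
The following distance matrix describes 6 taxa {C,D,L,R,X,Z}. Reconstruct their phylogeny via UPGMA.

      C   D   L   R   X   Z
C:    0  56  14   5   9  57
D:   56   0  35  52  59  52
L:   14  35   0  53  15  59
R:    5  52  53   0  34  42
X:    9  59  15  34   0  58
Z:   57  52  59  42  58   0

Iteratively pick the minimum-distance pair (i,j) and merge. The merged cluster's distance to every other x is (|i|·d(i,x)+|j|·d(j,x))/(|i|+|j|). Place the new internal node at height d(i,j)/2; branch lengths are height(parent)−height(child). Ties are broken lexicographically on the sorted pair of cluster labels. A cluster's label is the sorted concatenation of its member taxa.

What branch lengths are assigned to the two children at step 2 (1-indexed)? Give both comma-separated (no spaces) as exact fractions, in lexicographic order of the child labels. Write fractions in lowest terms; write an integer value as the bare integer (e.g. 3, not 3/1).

step 1: merge (C,R) at d=5; branch lengths C→5/2, R→5/2; new cluster CR
  updated: d(CR,D)=54, d(CR,L)=67/2, d(CR,X)=43/2, d(CR,Z)=99/2
step 2: merge (L,X) at d=15; branch lengths L→15/2, X→15/2; new cluster LX
  updated: d(CR,LX)=55/2, d(D,LX)=47, d(LX,Z)=117/2
step 3: merge (CR,LX) at d=55/2; branch lengths CR→45/4, LX→25/4; new cluster CLRX
  updated: d(CLRX,D)=101/2, d(CLRX,Z)=54
step 4: merge (CLRX,D) at d=101/2; branch lengths CLRX→23/2, D→101/4; new cluster CDLRX
  updated: d(CDLRX,Z)=268/5
step 5: merge (CDLRX,Z) at d=268/5; branch lengths CDLRX→31/20, Z→134/5; new cluster CDLRXZ
final tree: ((((C:5/2,R:5/2):45/4,(L:15/2,X:15/2):25/4):23/2,D:101/4):31/20,Z:134/5)
total length: 513/5

15/2,15/2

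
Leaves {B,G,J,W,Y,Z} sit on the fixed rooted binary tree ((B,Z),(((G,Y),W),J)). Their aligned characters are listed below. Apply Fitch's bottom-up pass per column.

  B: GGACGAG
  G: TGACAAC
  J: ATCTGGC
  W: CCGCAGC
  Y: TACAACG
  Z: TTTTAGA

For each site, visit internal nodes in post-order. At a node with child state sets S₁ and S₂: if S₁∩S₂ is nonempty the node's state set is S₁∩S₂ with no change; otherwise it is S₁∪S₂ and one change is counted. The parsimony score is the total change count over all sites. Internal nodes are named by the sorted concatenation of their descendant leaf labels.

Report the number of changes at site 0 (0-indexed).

3

BZ@0: {G} ∪ {T} = {G,T} (union, +1)
GY@0: {T} ∩ {T} = {T} (intersection, +0)
GWY@0: {T} ∪ {C} = {C,T} (union, +1)
GJWY@0: {C,T} ∪ {A} = {A,C,T} (union, +1)
BGJWYZ@0: {G,T} ∩ {A,C,T} = {T} (intersection, +0)
BZ@1: {G} ∪ {T} = {G,T} (union, +1)
GY@1: {G} ∪ {A} = {A,G} (union, +1)
GWY@1: {A,G} ∪ {C} = {A,C,G} (union, +1)
GJWY@1: {A,C,G} ∪ {T} = {A,C,G,T} (union, +1)
BGJWYZ@1: {G,T} ∩ {A,C,G,T} = {G,T} (intersection, +0)
BZ@2: {A} ∪ {T} = {A,T} (union, +1)
GY@2: {A} ∪ {C} = {A,C} (union, +1)
GWY@2: {A,C} ∪ {G} = {A,C,G} (union, +1)
GJWY@2: {A,C,G} ∩ {C} = {C} (intersection, +0)
BGJWYZ@2: {A,T} ∪ {C} = {A,C,T} (union, +1)
BZ@3: {C} ∪ {T} = {C,T} (union, +1)
GY@3: {C} ∪ {A} = {A,C} (union, +1)
GWY@3: {A,C} ∩ {C} = {C} (intersection, +0)
GJWY@3: {C} ∪ {T} = {C,T} (union, +1)
BGJWYZ@3: {C,T} ∩ {C,T} = {C,T} (intersection, +0)
BZ@4: {G} ∪ {A} = {A,G} (union, +1)
GY@4: {A} ∩ {A} = {A} (intersection, +0)
GWY@4: {A} ∩ {A} = {A} (intersection, +0)
GJWY@4: {A} ∪ {G} = {A,G} (union, +1)
BGJWYZ@4: {A,G} ∩ {A,G} = {A,G} (intersection, +0)
BZ@5: {A} ∪ {G} = {A,G} (union, +1)
GY@5: {A} ∪ {C} = {A,C} (union, +1)
GWY@5: {A,C} ∪ {G} = {A,C,G} (union, +1)
GJWY@5: {A,C,G} ∩ {G} = {G} (intersection, +0)
BGJWYZ@5: {A,G} ∩ {G} = {G} (intersection, +0)
BZ@6: {G} ∪ {A} = {A,G} (union, +1)
GY@6: {C} ∪ {G} = {C,G} (union, +1)
GWY@6: {C,G} ∩ {C} = {C} (intersection, +0)
GJWY@6: {C} ∩ {C} = {C} (intersection, +0)
BGJWYZ@6: {A,G} ∪ {C} = {A,C,G} (union, +1)
per-site changes: [3, 4, 4, 3, 2, 3, 3]; total = 22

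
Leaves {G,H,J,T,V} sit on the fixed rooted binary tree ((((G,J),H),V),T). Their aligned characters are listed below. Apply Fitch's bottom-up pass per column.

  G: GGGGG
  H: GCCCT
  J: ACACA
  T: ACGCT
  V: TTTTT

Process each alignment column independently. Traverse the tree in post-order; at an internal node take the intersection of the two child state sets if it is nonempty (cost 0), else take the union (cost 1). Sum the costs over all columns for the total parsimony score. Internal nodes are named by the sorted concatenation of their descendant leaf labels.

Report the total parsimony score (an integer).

12

[col 0] GJ: children G:{G}, J:{A} ∪→ {A,G}; cost 1
[col 0] GHJ: children GJ:{A,G}, H:{G} ∩→ {G}; cost 0
[col 0] GHJV: children GHJ:{G}, V:{T} ∪→ {G,T}; cost 1
[col 0] GHJTV: children GHJV:{G,T}, T:{A} ∪→ {A,G,T}; cost 1
[col 1] GJ: children G:{G}, J:{C} ∪→ {C,G}; cost 1
[col 1] GHJ: children GJ:{C,G}, H:{C} ∩→ {C}; cost 0
[col 1] GHJV: children GHJ:{C}, V:{T} ∪→ {C,T}; cost 1
[col 1] GHJTV: children GHJV:{C,T}, T:{C} ∩→ {C}; cost 0
[col 2] GJ: children G:{G}, J:{A} ∪→ {A,G}; cost 1
[col 2] GHJ: children GJ:{A,G}, H:{C} ∪→ {A,C,G}; cost 1
[col 2] GHJV: children GHJ:{A,C,G}, V:{T} ∪→ {A,C,G,T}; cost 1
[col 2] GHJTV: children GHJV:{A,C,G,T}, T:{G} ∩→ {G}; cost 0
[col 3] GJ: children G:{G}, J:{C} ∪→ {C,G}; cost 1
[col 3] GHJ: children GJ:{C,G}, H:{C} ∩→ {C}; cost 0
[col 3] GHJV: children GHJ:{C}, V:{T} ∪→ {C,T}; cost 1
[col 3] GHJTV: children GHJV:{C,T}, T:{C} ∩→ {C}; cost 0
[col 4] GJ: children G:{G}, J:{A} ∪→ {A,G}; cost 1
[col 4] GHJ: children GJ:{A,G}, H:{T} ∪→ {A,G,T}; cost 1
[col 4] GHJV: children GHJ:{A,G,T}, V:{T} ∩→ {T}; cost 0
[col 4] GHJTV: children GHJV:{T}, T:{T} ∩→ {T}; cost 0
per-site changes: [3, 2, 3, 2, 2]; total = 12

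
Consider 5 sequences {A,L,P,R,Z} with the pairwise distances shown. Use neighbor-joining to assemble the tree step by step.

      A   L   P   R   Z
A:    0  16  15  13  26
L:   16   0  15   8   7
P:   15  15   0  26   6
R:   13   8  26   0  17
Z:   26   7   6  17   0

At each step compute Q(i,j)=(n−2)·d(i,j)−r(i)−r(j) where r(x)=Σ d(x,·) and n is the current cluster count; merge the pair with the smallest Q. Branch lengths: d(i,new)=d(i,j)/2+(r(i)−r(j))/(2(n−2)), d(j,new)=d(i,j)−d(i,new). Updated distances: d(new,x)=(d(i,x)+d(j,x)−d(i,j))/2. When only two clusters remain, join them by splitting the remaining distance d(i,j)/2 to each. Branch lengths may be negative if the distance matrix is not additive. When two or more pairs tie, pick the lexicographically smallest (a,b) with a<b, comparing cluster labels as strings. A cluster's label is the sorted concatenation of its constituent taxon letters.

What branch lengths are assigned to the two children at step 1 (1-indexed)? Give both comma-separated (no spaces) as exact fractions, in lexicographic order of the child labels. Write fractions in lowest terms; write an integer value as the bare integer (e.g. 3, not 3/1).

4,2

iteration 1: select P,Z (d=6, Q=-100); attach at lengths (4, 2); label the merged cluster PZ
  updated: d(A,PZ)=35/2, d(L,PZ)=8, d(PZ,R)=37/2
iteration 2: select A,R (d=13, Q=-60); attach at lengths (33/4, 19/4); label the merged cluster AR
  updated: d(AR,L)=11/2, d(AR,PZ)=23/2
iteration 3: select AR,L (d=11/2, Q=-25); attach at lengths (9/2, 1); label the merged cluster ALR
  updated: d(ALR,PZ)=7
iteration 4: select ALR,PZ (d=7); attach at lengths (7/2, 7/2); label the merged cluster ALPRZ
final tree: (((A:33/4,R:19/4):9/2,L:1):7/2,(P:4,Z:2):7/2)
total length: 63/2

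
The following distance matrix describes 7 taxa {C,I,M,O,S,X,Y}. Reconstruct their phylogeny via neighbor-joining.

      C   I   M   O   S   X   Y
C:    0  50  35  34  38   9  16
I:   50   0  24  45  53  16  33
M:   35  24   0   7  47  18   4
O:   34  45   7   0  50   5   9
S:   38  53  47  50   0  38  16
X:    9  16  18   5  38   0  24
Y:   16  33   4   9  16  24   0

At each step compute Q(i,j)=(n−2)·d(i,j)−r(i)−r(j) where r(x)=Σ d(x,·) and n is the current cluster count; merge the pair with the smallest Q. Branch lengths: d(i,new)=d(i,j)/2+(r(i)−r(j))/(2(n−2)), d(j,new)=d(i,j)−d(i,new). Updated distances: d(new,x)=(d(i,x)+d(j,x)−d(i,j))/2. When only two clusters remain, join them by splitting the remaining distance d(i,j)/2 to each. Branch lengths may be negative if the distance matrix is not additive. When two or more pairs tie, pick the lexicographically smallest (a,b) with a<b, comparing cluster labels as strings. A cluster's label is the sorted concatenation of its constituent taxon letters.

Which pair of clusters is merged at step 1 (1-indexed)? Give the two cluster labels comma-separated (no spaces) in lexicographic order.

step 1: merge (S,Y) at d=16, Q=-264; branch lengths S→22, Y→-6; new cluster SY
  updated: d(C,SY)=19, d(I,SY)=35, d(M,SY)=35/2, d(O,SY)=43/2, d(SY,X)=23
step 2: merge (C,SY) at d=19, Q=-187; branch lengths C→107/8, SY→45/8; new cluster CSY
  updated: d(CSY,I)=33, d(CSY,M)=67/4, d(CSY,O)=73/4, d(CSY,X)=13/2
step 3: merge (M,O) at d=7, Q=-120; branch lengths M→23/12, O→61/12; new cluster MO
  updated: d(CSY,MO)=14, d(I,MO)=31, d(MO,X)=8
step 4: merge (CSY,MO) at d=14, Q=-157/2; branch lengths CSY→57/8, MO→55/8; new cluster CMOSY
  updated: d(CMOSY,I)=25, d(CMOSY,X)=1/4
step 5: merge (CMOSY,I) at d=25, Q=-165/4; branch lengths CMOSY→37/8, I→163/8; new cluster CIMOSY
  updated: d(CIMOSY,X)=-35/8
step 6: merge (CIMOSY,X) at d=-35/8; branch lengths CIMOSY→-35/16, X→-35/16; new cluster CIMOSXY
final tree: ((((C:107/8,(S:22,Y:-6):45/8):57/8,(M:23/12,O:61/12):55/8):37/8,I:163/8):-35/16,X:-35/16)
total length: 613/8

S,Y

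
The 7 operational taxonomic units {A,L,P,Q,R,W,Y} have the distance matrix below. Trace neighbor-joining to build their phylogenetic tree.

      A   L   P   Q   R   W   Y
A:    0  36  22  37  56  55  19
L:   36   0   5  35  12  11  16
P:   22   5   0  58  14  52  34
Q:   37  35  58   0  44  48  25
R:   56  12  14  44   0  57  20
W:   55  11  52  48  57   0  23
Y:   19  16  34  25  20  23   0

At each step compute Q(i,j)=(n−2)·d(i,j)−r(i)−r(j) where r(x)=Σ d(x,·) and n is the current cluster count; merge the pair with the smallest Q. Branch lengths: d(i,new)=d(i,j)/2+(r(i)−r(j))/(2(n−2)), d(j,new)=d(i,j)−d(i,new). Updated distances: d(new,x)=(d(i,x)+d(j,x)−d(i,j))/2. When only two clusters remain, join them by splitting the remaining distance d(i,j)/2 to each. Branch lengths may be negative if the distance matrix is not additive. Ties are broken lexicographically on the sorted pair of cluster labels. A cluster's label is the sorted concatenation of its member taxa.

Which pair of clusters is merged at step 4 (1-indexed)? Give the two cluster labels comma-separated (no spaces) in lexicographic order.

A,Q

1. join P+R (d=14, Q=-318) ⇒ PR; edges |P|=26/5, |R|=44/5
  updated: d(A,PR)=32, d(L,PR)=3/2, d(PR,Q)=44, d(PR,W)=95/2, d(PR,Y)=20
2. join L+W (d=11, Q=-240) ⇒ LW; edges |L|=-41/8, |W|=129/8
  updated: d(A,LW)=40, d(LW,PR)=19, d(LW,Q)=36, d(LW,Y)=14
3. join LW+PR (d=19, Q=-167) ⇒ LPRW; edges |LW|=17/2, |PR|=21/2
  updated: d(A,LPRW)=53/2, d(LPRW,Q)=61/2, d(LPRW,Y)=15/2
4. join A+Q (d=37, Q=-101) ⇒ AQ; edges |A|=16, |Q|=21
  updated: d(AQ,LPRW)=10, d(AQ,Y)=7/2
5. join AQ+LPRW (d=10, Q=-21) ⇒ ALPQRW; edges |AQ|=3, |LPRW|=7
  updated: d(ALPQRW,Y)=1/2
6. join ALPQRW+Y (d=1/2) ⇒ ALPQRWY; edges |ALPQRW|=1/4, |Y|=1/4
final tree: (((A:16,Q:21):3,((L:-41/8,W:129/8):17/2,(P:26/5,R:44/5):21/2):7):1/4,Y:1/4)
total length: 183/2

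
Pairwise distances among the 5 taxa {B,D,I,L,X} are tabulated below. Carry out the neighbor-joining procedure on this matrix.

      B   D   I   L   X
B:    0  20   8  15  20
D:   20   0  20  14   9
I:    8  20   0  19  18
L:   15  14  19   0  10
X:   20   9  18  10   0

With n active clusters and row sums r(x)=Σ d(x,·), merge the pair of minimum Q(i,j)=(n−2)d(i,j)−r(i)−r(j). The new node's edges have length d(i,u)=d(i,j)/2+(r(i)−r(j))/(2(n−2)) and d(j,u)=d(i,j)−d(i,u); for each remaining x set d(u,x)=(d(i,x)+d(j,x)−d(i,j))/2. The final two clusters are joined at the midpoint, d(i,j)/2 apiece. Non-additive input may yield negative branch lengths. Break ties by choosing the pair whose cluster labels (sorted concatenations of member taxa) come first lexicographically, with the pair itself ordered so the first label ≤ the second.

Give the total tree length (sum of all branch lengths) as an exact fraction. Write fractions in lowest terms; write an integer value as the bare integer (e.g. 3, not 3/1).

step 1: merge (B,I) at d=8, Q=-104; branch lengths B→11/3, I→13/3; new cluster BI
  updated: d(BI,D)=16, d(BI,L)=13, d(BI,X)=15
step 2: merge (BI,L) at d=13, Q=-55; branch lengths BI→33/4, L→19/4; new cluster BIL
  updated: d(BIL,D)=17/2, d(BIL,X)=6
step 3: merge (BIL,D) at d=17/2, Q=-47/2; branch lengths BIL→11/4, D→23/4; new cluster BDIL
  updated: d(BDIL,X)=13/4
step 4: merge (BDIL,X) at d=13/4; branch lengths BDIL→13/8, X→13/8; new cluster BDILX
final tree: ((((B:11/3,I:13/3):33/4,L:19/4):11/4,D:23/4):13/8,X:13/8)
total length: 131/4

131/4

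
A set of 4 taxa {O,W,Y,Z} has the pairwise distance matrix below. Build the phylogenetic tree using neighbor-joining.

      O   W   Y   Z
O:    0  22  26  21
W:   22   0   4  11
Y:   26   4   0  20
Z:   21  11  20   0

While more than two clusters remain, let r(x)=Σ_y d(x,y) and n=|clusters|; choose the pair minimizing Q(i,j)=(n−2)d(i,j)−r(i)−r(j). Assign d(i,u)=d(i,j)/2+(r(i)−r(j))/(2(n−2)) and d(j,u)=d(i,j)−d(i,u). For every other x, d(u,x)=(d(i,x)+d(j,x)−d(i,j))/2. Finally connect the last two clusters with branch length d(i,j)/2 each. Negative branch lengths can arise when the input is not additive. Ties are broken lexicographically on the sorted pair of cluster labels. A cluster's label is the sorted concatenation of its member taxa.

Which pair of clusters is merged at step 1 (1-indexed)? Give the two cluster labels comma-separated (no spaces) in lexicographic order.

step 1: merge (O,Z) at d=21, Q=-79; branch lengths O→59/4, Z→25/4; new cluster OZ
  updated: d(OZ,W)=6, d(OZ,Y)=25/2
step 2: merge (OZ,W) at d=6, Q=-45/2; branch lengths OZ→29/4, W→-5/4; new cluster OWZ
  updated: d(OWZ,Y)=21/4
step 3: merge (OWZ,Y) at d=21/4; branch lengths OWZ→21/8, Y→21/8; new cluster OWYZ
final tree: (((O:59/4,Z:25/4):29/4,W:-5/4):21/8,Y:21/8)
total length: 129/4

O,Z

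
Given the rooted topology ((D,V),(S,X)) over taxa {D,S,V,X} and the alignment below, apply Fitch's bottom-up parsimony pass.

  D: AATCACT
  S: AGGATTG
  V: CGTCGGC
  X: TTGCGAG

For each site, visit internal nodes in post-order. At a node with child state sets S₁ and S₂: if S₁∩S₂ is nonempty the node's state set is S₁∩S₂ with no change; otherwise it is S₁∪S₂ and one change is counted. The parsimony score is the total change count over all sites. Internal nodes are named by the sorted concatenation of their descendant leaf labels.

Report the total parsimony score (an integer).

13

DV@0: {A} ∪ {C} = {A,C} (union, +1)
SX@0: {A} ∪ {T} = {A,T} (union, +1)
DSVX@0: {A,C} ∩ {A,T} = {A} (intersection, +0)
DV@1: {A} ∪ {G} = {A,G} (union, +1)
SX@1: {G} ∪ {T} = {G,T} (union, +1)
DSVX@1: {A,G} ∩ {G,T} = {G} (intersection, +0)
DV@2: {T} ∩ {T} = {T} (intersection, +0)
SX@2: {G} ∩ {G} = {G} (intersection, +0)
DSVX@2: {T} ∪ {G} = {G,T} (union, +1)
DV@3: {C} ∩ {C} = {C} (intersection, +0)
SX@3: {A} ∪ {C} = {A,C} (union, +1)
DSVX@3: {C} ∩ {A,C} = {C} (intersection, +0)
DV@4: {A} ∪ {G} = {A,G} (union, +1)
SX@4: {T} ∪ {G} = {G,T} (union, +1)
DSVX@4: {A,G} ∩ {G,T} = {G} (intersection, +0)
DV@5: {C} ∪ {G} = {C,G} (union, +1)
SX@5: {T} ∪ {A} = {A,T} (union, +1)
DSVX@5: {C,G} ∪ {A,T} = {A,C,G,T} (union, +1)
DV@6: {T} ∪ {C} = {C,T} (union, +1)
SX@6: {G} ∩ {G} = {G} (intersection, +0)
DSVX@6: {C,T} ∪ {G} = {C,G,T} (union, +1)
per-site changes: [2, 2, 1, 1, 2, 3, 2]; total = 13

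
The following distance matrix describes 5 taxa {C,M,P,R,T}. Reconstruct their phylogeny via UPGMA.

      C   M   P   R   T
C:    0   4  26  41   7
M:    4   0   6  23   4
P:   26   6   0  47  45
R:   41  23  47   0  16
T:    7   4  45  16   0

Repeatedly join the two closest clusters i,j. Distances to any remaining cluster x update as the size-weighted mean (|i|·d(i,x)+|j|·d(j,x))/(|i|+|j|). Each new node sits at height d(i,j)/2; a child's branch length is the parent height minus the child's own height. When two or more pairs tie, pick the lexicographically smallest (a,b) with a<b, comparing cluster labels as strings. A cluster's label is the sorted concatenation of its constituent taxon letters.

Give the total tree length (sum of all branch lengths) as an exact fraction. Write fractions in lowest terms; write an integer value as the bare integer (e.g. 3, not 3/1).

148/3

iteration 1: select C,M (d=4); attach at lengths (2, 2); label the merged cluster CM
  updated: d(CM,P)=16, d(CM,R)=32, d(CM,T)=11/2
iteration 2: select CM,T (d=11/2); attach at lengths (3/4, 11/4); label the merged cluster CMT
  updated: d(CMT,P)=77/3, d(CMT,R)=80/3
iteration 3: select CMT,P (d=77/3); attach at lengths (121/12, 77/6); label the merged cluster CMPT
  updated: d(CMPT,R)=127/4
iteration 4: select CMPT,R (d=127/4); attach at lengths (73/24, 127/8); label the merged cluster CMPRT
final tree: ((((C:2,M:2):3/4,T:11/4):121/12,P:77/6):73/24,R:127/8)
total length: 148/3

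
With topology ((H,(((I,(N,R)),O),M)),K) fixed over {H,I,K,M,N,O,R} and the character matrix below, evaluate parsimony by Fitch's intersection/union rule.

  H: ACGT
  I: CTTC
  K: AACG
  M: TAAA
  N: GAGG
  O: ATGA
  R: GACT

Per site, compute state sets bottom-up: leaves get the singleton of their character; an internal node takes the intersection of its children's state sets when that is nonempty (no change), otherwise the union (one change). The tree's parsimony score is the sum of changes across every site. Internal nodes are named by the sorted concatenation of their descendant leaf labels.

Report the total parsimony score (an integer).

15

NR@0: {G} ∩ {G} = {G} (intersection, +0)
INR@0: {C} ∪ {G} = {C,G} (union, +1)
INOR@0: {C,G} ∪ {A} = {A,C,G} (union, +1)
IMNOR@0: {A,C,G} ∪ {T} = {A,C,G,T} (union, +1)
HIMNOR@0: {A} ∩ {A,C,G,T} = {A} (intersection, +0)
HIKMNOR@0: {A} ∩ {A} = {A} (intersection, +0)
NR@1: {A} ∩ {A} = {A} (intersection, +0)
INR@1: {T} ∪ {A} = {A,T} (union, +1)
INOR@1: {A,T} ∩ {T} = {T} (intersection, +0)
IMNOR@1: {T} ∪ {A} = {A,T} (union, +1)
HIMNOR@1: {C} ∪ {A,T} = {A,C,T} (union, +1)
HIKMNOR@1: {A,C,T} ∩ {A} = {A} (intersection, +0)
NR@2: {G} ∪ {C} = {C,G} (union, +1)
INR@2: {T} ∪ {C,G} = {C,G,T} (union, +1)
INOR@2: {C,G,T} ∩ {G} = {G} (intersection, +0)
IMNOR@2: {G} ∪ {A} = {A,G} (union, +1)
HIMNOR@2: {G} ∩ {A,G} = {G} (intersection, +0)
HIKMNOR@2: {G} ∪ {C} = {C,G} (union, +1)
NR@3: {G} ∪ {T} = {G,T} (union, +1)
INR@3: {C} ∪ {G,T} = {C,G,T} (union, +1)
INOR@3: {C,G,T} ∪ {A} = {A,C,G,T} (union, +1)
IMNOR@3: {A,C,G,T} ∩ {A} = {A} (intersection, +0)
HIMNOR@3: {T} ∪ {A} = {A,T} (union, +1)
HIKMNOR@3: {A,T} ∪ {G} = {A,G,T} (union, +1)
per-site changes: [3, 3, 4, 5]; total = 15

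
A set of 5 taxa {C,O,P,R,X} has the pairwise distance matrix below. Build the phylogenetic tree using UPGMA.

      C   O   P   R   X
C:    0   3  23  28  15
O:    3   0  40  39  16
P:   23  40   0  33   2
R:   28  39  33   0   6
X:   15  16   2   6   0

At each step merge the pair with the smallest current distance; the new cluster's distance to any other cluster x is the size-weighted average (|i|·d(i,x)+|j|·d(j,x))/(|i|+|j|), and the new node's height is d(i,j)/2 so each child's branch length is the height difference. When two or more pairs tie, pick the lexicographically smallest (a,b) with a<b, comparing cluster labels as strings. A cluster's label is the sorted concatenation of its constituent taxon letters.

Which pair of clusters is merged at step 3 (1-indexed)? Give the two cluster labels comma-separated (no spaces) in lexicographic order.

step 1: merge (P,X) at d=2; branch lengths P→1, X→1; new cluster PX
  updated: d(C,PX)=19, d(O,PX)=28, d(PX,R)=39/2
step 2: merge (C,O) at d=3; branch lengths C→3/2, O→3/2; new cluster CO
  updated: d(CO,PX)=47/2, d(CO,R)=67/2
step 3: merge (PX,R) at d=39/2; branch lengths PX→35/4, R→39/4; new cluster PRX
  updated: d(CO,PRX)=161/6
step 4: merge (CO,PRX) at d=161/6; branch lengths CO→143/12, PRX→11/3; new cluster COPRX
final tree: ((C:3/2,O:3/2):143/12,((P:1,X:1):35/4,R:39/4):11/3)
total length: 469/12

PX,R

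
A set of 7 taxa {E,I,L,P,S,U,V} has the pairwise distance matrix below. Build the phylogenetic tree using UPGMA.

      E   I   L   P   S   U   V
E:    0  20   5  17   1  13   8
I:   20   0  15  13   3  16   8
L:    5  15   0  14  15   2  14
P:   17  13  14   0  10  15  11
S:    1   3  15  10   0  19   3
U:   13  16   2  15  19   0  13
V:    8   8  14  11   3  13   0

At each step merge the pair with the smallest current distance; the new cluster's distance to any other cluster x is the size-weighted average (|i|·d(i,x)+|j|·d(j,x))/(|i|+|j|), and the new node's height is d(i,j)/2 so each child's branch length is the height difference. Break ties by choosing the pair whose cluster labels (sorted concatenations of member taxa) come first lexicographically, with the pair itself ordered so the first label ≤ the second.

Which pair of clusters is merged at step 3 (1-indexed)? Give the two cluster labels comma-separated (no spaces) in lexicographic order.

ES,V

1. join E+S (d=1) ⇒ ES; edges |E|=1/2, |S|=1/2
  updated: d(ES,I)=23/2, d(ES,L)=10, d(ES,P)=27/2, d(ES,U)=16, d(ES,V)=11/2
2. join L+U (d=2) ⇒ LU; edges |L|=1, |U|=1
  updated: d(ES,LU)=13, d(I,LU)=31/2, d(LU,P)=29/2, d(LU,V)=27/2
3. join ES+V (d=11/2) ⇒ ESV; edges |ES|=9/4, |V|=11/4
  updated: d(ESV,I)=31/3, d(ESV,LU)=79/6, d(ESV,P)=38/3
4. join ESV+I (d=31/3) ⇒ EISV; edges |ESV|=29/12, |I|=31/6
  updated: d(EISV,LU)=55/4, d(EISV,P)=51/4
5. join EISV+P (d=51/4) ⇒ EIPSV; edges |EISV|=29/24, |P|=51/8
  updated: d(EIPSV,LU)=139/10
6. join EIPSV+LU (d=139/10) ⇒ EILPSUV; edges |EIPSV|=23/40, |LU|=119/20
final tree: (((((E:1/2,S:1/2):9/4,V:11/4):29/12,I:31/6):29/24,P:51/8):23/40,(L:1,U:1):119/20)
total length: 3563/120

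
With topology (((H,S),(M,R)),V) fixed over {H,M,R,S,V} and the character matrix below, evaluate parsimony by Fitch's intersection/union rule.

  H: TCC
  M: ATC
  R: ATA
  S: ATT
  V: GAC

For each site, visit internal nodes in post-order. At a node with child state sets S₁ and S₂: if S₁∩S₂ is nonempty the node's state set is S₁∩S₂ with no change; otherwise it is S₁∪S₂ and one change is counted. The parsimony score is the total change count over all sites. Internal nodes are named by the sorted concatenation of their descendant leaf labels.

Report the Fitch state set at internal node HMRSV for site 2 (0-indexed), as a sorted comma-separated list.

C

[col 0] HS: children H:{T}, S:{A} ∪→ {A,T}; cost 1
[col 0] MR: children M:{A}, R:{A} ∩→ {A}; cost 0
[col 0] HMRS: children HS:{A,T}, MR:{A} ∩→ {A}; cost 0
[col 0] HMRSV: children HMRS:{A}, V:{G} ∪→ {A,G}; cost 1
[col 1] HS: children H:{C}, S:{T} ∪→ {C,T}; cost 1
[col 1] MR: children M:{T}, R:{T} ∩→ {T}; cost 0
[col 1] HMRS: children HS:{C,T}, MR:{T} ∩→ {T}; cost 0
[col 1] HMRSV: children HMRS:{T}, V:{A} ∪→ {A,T}; cost 1
[col 2] HS: children H:{C}, S:{T} ∪→ {C,T}; cost 1
[col 2] MR: children M:{C}, R:{A} ∪→ {A,C}; cost 1
[col 2] HMRS: children HS:{C,T}, MR:{A,C} ∩→ {C}; cost 0
[col 2] HMRSV: children HMRS:{C}, V:{C} ∩→ {C}; cost 0
per-site changes: [2, 2, 2]; total = 6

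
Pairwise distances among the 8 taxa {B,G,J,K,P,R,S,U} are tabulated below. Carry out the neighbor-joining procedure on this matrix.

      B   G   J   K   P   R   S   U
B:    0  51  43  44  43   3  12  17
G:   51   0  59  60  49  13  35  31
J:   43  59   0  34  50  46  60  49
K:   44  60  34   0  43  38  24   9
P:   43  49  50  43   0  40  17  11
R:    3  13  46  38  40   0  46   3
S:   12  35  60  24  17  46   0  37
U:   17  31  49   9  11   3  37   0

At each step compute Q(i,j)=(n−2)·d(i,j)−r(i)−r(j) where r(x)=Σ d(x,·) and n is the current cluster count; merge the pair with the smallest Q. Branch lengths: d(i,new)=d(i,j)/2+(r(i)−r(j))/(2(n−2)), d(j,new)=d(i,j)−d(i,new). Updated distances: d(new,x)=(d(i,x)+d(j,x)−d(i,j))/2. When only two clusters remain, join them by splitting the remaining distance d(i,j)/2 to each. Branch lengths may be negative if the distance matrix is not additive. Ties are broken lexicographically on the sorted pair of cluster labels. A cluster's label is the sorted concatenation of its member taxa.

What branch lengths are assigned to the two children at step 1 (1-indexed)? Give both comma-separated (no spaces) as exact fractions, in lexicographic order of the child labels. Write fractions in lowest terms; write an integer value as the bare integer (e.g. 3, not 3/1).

187/12,-31/12

step 1: merge (G,R) at d=13, Q=-409; branch lengths G→187/12, R→-31/12; new cluster GR
  updated: d(B,GR)=41/2, d(GR,J)=46, d(GR,K)=85/2, d(GR,P)=38, d(GR,S)=34, d(GR,U)=21/2
step 2: merge (J,K) at d=34, Q=-617/2; branch lengths J→511/20, K→169/20; new cluster JK
  updated: d(B,JK)=53/2, d(GR,JK)=109/4, d(JK,P)=59/2, d(JK,S)=25, d(JK,U)=12
step 3: merge (B,S) at d=12, Q=-196; branch lengths B→21/4, S→27/4; new cluster BS
  updated: d(BS,GR)=85/4, d(BS,JK)=79/4, d(BS,P)=24, d(BS,U)=21
step 4: merge (P,U) at d=11, Q=-124; branch lengths P→27/2, U→-5/2; new cluster PU
  updated: d(BS,PU)=17, d(GR,PU)=75/4, d(JK,PU)=61/4
step 5: merge (BS,GR) at d=85/4, Q=-331/4; branch lengths BS→133/16, GR→207/16; new cluster BGRS
  updated: d(BGRS,JK)=103/8, d(BGRS,PU)=29/4
step 6: merge (BGRS,JK) at d=103/8, Q=-283/8; branch lengths BGRS→39/16, JK→167/16; new cluster BGJKRS
  updated: d(BGJKRS,PU)=77/16
step 7: merge (BGJKRS,PU) at d=77/16; branch lengths BGJKRS→77/32, PU→77/32; new cluster BGJKPRSU
final tree: ((((B:21/4,S:27/4):133/16,(G:187/12,R:-31/12):207/16):39/16,(J:511/20,K:169/20):167/16):77/32,(P:27/2,U:-5/2):77/32)
total length: 1743/16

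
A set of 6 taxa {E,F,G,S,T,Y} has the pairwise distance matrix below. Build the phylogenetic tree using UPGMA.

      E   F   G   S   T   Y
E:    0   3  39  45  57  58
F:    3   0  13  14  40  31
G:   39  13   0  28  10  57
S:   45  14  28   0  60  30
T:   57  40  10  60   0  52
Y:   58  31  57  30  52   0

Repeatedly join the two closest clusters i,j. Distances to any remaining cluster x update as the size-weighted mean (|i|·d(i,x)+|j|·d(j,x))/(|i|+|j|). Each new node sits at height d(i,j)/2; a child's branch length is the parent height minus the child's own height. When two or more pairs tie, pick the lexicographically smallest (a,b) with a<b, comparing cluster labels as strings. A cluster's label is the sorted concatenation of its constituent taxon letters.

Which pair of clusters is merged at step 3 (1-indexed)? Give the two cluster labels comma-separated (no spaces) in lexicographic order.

1. join E+F (d=3) ⇒ EF; edges |E|=3/2, |F|=3/2
  updated: d(EF,G)=26, d(EF,S)=59/2, d(EF,T)=97/2, d(EF,Y)=89/2
2. join G+T (d=10) ⇒ GT; edges |G|=5, |T|=5
  updated: d(EF,GT)=149/4, d(GT,S)=44, d(GT,Y)=109/2
3. join EF+S (d=59/2) ⇒ EFS; edges |EF|=53/4, |S|=59/4
  updated: d(EFS,GT)=79/2, d(EFS,Y)=119/3
4. join EFS+GT (d=79/2) ⇒ EFGST; edges |EFS|=5, |GT|=59/4
  updated: d(EFGST,Y)=228/5
5. join EFGST+Y (d=228/5) ⇒ EFGSTY; edges |EFGST|=61/20, |Y|=114/5
final tree: ((((E:3/2,F:3/2):53/4,S:59/4):5,(G:5,T:5):59/4):61/20,Y:114/5)
total length: 433/5

EF,S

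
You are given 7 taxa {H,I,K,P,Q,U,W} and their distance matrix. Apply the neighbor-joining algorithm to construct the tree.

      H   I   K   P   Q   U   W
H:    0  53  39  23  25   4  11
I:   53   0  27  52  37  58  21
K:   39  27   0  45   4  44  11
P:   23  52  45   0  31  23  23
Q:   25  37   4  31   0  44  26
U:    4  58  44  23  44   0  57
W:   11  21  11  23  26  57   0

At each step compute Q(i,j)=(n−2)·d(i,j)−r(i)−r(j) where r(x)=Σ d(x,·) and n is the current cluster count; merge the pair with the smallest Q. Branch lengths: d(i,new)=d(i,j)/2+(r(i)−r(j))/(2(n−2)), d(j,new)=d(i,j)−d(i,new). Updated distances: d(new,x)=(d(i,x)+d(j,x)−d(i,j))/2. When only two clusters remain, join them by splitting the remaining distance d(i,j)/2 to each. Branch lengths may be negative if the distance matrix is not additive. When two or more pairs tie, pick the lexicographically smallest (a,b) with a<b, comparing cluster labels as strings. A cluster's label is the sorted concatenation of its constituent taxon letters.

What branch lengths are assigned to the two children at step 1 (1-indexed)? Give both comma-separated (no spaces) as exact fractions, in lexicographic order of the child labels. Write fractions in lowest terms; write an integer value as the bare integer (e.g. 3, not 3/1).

1. join H+U (d=4, Q=-365) ⇒ HU; edges |H|=-11/2, |U|=19/2
  updated: d(HU,I)=107/2, d(HU,K)=79/2, d(HU,P)=21, d(HU,Q)=65/2, d(HU,W)=32
2. join HU+P (d=21, Q=-533/2) ⇒ HPU; edges |HU|=181/16, |P|=155/16
  updated: d(HPU,I)=169/4, d(HPU,K)=127/4, d(HPU,Q)=85/4, d(HPU,W)=17
3. join K+Q (d=4, Q=-150) ⇒ KQ; edges |K|=-5/12, |Q|=53/12
  updated: d(HPU,KQ)=49/2, d(I,KQ)=30, d(KQ,W)=33/2
4. join HPU+KQ (d=49/2, Q=-423/4) ⇒ HKPQU; edges |HPU|=247/16, |KQ|=145/16
  updated: d(HKPQU,I)=191/8, d(HKPQU,W)=9/2
5. join HKPQU+I (d=191/8, Q=-395/8) ⇒ HIKPQU; edges |HKPQU|=59/16, |I|=323/16
  updated: d(HIKPQU,W)=13/16
6. join HIKPQU+W (d=13/16) ⇒ HIKPQUW; edges |HIKPQU|=13/32, |W|=13/32
final tree: (((((H:-11/2,U:19/2):181/16,P:155/16):247/16,(K:-5/12,Q:53/12):145/16):59/16,I:323/16):13/32,W:13/32)
total length: 1251/16

-11/2,19/2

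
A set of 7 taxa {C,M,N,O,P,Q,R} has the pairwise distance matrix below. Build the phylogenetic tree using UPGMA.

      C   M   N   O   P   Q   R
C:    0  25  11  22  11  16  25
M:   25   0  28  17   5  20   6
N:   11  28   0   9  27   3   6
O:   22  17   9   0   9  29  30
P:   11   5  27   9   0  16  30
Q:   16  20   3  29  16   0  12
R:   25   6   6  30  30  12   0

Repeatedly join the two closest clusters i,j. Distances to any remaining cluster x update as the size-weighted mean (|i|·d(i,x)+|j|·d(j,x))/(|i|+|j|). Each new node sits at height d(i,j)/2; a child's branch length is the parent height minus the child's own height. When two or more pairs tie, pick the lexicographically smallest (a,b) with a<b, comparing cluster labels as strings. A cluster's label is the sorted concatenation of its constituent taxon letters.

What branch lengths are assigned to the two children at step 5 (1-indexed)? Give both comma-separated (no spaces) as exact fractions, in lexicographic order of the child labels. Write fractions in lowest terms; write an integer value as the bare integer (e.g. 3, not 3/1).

26/3,25/6

iteration 1: select N,Q (d=3); attach at lengths (3/2, 3/2); label the merged cluster NQ
  updated: d(C,NQ)=27/2, d(M,NQ)=24, d(NQ,O)=19, d(NQ,P)=43/2, d(NQ,R)=9
iteration 2: select M,P (d=5); attach at lengths (5/2, 5/2); label the merged cluster MP
  updated: d(C,MP)=18, d(MP,NQ)=91/4, d(MP,O)=13, d(MP,R)=18
iteration 3: select NQ,R (d=9); attach at lengths (3, 9/2); label the merged cluster NQR
  updated: d(C,NQR)=52/3, d(MP,NQR)=127/6, d(NQR,O)=68/3
iteration 4: select MP,O (d=13); attach at lengths (4, 13/2); label the merged cluster MOP
  updated: d(C,MOP)=58/3, d(MOP,NQR)=65/3
iteration 5: select C,NQR (d=52/3); attach at lengths (26/3, 25/6); label the merged cluster CNQR
  updated: d(CNQR,MOP)=253/12
iteration 6: select CNQR,MOP (d=253/12); attach at lengths (15/8, 97/24); label the merged cluster CMNOPQR
final tree: ((C:26/3,((N:3/2,Q:3/2):3,R:9/2):25/6):15/8,((M:5/2,P:5/2):4,O:13/2):97/24)
total length: 179/4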